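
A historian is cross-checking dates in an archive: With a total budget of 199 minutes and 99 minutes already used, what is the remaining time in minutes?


Total budget: 199 minutes
Time used: 99 minutes
Remaining: 199 - 99 = 100 minutes
Percent used: 49.7%
Percent remaining: 50.3%

100


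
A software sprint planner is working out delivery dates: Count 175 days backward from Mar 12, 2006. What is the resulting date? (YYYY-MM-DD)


Start: 2006-03-12
Subtracting 175 days
Days already passed in March: 12
After going back through March: 163 more days to subtract
February 2006: 28 days, 135 remaining
January 2006: 31 days, 104 remaining
December 2005: 31 days, 73 remaining
November 2005: 30 days, 43 remaining
Result: 2005-09-18

2005-09-18


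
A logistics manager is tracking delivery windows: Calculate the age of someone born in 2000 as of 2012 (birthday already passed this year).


Birth year: 2000
Current year: 2012
Age = current year - birth year
Age = 2012 - 2000 = 12

12


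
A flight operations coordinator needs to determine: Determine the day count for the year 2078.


Year: 2078
Check leap year rules:
Divisible by 4? No
2078 is not a leap year
Days: 365

365


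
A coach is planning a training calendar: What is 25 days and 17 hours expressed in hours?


Days: 25
Extra hours: 17
Hours per day: 24
Days to hours: 25 x 24 = 600
Total: 600 + 17 = 617

617


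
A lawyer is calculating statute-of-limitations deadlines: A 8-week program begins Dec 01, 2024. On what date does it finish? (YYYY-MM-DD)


Start: 2024-12-01
Weeks to add: 8
Convert to days: 8 x 7 = 56 days
Add 56 days to 2024-12-01
Result: 2025-01-26

2025-01-26


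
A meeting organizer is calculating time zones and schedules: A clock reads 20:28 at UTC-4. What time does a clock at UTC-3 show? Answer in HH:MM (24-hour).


Local time: 20:28 at UTC-4 (offset -4h)
Target zone: UTC-3 (offset -3h)
Difference: -3 - (-4) = 1 hours
Calculation: 20 + (1) = 21
Result: 21:28

21:28


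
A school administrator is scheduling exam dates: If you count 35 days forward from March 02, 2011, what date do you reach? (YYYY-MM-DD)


Start: 2011-03-02
Adding 35 days
Days remaining in March: 29
After March: 6 days still to add
April 2011 has 30 days, need 6
Result: 2011-04-06

2011-04-06


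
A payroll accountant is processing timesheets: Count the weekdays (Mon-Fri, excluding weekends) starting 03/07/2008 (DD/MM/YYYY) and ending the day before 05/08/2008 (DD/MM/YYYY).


Start: 2008-07-03 (Thursday)
End (exclusive): 2008-08-05 (Tuesday)
Total calendar days: 33
Full weeks: 33 // 7 = 4 -> 20 weekdays
Remaining 5 days starting on Thursday:
  Thu(w), Fri(w), Sat(-), Sun(-), Mon(w) -> 3 weekdays
Total business days: 20 + 3 = 23

23


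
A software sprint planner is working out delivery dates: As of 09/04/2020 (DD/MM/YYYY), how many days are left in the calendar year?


Start: April 09, 2020
End: December 31, 2020
Days left in April: 21
May: 31
June: 30
July: 31
August: 31
... plus remaining months
Sum of remaining months: 245
Total: 21 + 245 = 266

266


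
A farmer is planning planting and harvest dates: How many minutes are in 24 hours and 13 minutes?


Hours: 24
Extra minutes: 13
Minutes per hour: 60
Hours to minutes: 24 x 60 = 1440
Total: 1440 + 13 = 1453

1453


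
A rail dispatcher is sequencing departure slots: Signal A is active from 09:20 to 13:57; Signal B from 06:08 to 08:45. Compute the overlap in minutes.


Interval A: [560, 837] minutes from midnight
Interval B: [368, 525] minutes from midnight
Overlap start = max(560, 368) = 560
Overlap end = min(837, 525) = 525
End <= start, so the intervals do not overlap: 0 minutes

0


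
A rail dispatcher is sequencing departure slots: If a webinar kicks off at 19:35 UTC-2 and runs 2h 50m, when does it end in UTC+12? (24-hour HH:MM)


Start: 19:35 in UTC-2
Step 1 - add duration:
  minutes: 35 + 50 = 85 (carry 1h)
  hours: 19 + 2 + 1 = 22
  end in UTC-2: 22:25
Step 2 - convert UTC-2 -> UTC+12:
  offset difference: 12 - (-2) = 14 hours
  22 + (14) = 36 -> mod 24 = 12
Result: 12:25 in UTC+12

12:25


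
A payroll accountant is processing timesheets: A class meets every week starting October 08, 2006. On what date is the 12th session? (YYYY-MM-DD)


First occurrence: 2006-10-08 (occurrence 1)
Each occurrence is 7 days after the previous.
Occurrence 12 is 11 weeks after the first.
11 weeks = 77 days
2006-10-08 + 77 days = 2006-12-24

2006-12-24


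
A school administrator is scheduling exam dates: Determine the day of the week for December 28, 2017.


Date: 2017-12-28
January 1, 2017 is a Sunday
Day of year: 362
Offset from Jan 1: 361 days
361 mod 7 = 4
Result: Thursday

Thursday


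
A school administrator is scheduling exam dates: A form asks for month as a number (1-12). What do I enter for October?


Calendar month order:
9. September
10. October <--
11. November
October is month number 10

10


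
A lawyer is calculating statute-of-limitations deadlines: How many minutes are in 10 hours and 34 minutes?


Hours: 10
Minutes: 34
Convert hours to minutes: 10 x 60 = 600
Add remaining minutes: 600 + 34 = 634

634


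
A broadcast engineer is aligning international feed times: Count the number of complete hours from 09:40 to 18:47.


Start: 09:40
End: 18:47
Hour difference: 18 - 9 = 9 hours
Minute difference: 47 - 40 = 7 minutes
Total minutes: 547
Complete hours: 547 / 60 = 9 (remainder 7)

9


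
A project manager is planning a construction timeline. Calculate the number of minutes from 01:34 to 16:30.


Start time: 01:34 = 94 minutes from midnight
End time: 16:30 = 990 minutes from midnight
Difference: 990 - 94 = 896 minutes
That is 14 hours and 56 minutes

896


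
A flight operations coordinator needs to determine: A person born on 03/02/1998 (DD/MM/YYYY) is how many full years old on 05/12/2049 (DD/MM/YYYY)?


Birth: 1998-02-03
Reference: 2049-12-05
Year difference: 2049 - 1998 = 51
Has birthday (02-03) occurred by 12-05? Yes
Age in full years: 51

51


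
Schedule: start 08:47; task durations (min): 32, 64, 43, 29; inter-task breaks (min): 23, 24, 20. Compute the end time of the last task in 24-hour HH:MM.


Start: 08:47 = 527 min from midnight
  after task 1 (32 min): 09:19
  after break (23 min): 09:42
  after task 2 (64 min): 10:46
  after break (24 min): 11:10
  after task 3 (43 min): 11:53
  after break (20 min): 12:13
  after task 4 (29 min): 12:42
Total elapsed: 235 minutes
End time: 12:42

12:42


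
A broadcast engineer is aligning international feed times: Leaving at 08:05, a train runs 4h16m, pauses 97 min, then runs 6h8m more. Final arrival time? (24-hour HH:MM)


Depart: 08:05
Leg 1: +256 min -> 12:21
Layover: +97 min -> 13:58
Leg 2: +368 min -> 20:06
Total travel: 721 minutes = 12h 1m
Arrival: 20:06

20:06


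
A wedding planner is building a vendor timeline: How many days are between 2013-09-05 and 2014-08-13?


Start date: 2013-09-05
End date: 2014-08-13
Sep 2013: +26 days
Oct 2013: +31 days
Nov 2013: +30 days
... (9 more months)
Total: 342 days

342


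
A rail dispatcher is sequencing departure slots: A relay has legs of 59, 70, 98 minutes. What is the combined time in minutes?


Durations: 59, 70, 98
Running sum: 59
+ 70 = 129
+ 98 = 227
Total duration: 227 minutes
That is 3 hours and 47 minutes

227


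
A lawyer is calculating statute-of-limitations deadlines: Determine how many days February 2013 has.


Month: February
Year: 2013
2013 is not a leap year
February has 28 days
Total: 28 days

28


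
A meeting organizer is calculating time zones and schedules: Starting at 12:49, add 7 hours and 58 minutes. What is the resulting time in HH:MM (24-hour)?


Start time: 12:49
Adding: 7 hours 58 minutes
Minutes: 49 + 58 = 107
Minute overflow: 107 >= 60, so carry 1 hour, minutes = 47
Hours: 12 + 7 + 1 = 20
Result: 20:47

20:47


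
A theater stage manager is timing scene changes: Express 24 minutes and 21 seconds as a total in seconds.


Minutes: 24
Seconds: 21
Convert minutes to seconds: 24 x 60 = 1440
Add remaining seconds: 1440 + 21 = 1461

1461


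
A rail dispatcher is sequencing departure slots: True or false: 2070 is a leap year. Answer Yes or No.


Year: 2070
Divisible by 4? 2070 / 4 = 517.5 -> No
Not divisible by 4, so NOT a leap year

No


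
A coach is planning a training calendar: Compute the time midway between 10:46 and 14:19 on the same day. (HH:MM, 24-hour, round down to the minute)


Start time: 10:46 = 646 minutes from midnight
End time: 14:19 = 859 minutes from midnight
Sum: 646 + 859 = 1505
Midpoint: 1505 / 2 = 752 minutes
Convert: 752 / 60 = 12 hours, 32 minutes
Result: 12:32

12:32


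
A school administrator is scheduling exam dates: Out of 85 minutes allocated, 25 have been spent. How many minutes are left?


Total budget: 85 minutes
Time used: 25 minutes
Remaining: 85 - 25 = 60 minutes
Percent used: 29.4%
Percent remaining: 70.6%

60


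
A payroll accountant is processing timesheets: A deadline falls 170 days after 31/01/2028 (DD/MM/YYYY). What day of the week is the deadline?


Start: 2028-01-31 (Monday)
Step 1 - find target date: add 170 days
  2028-01-31 + 170 days = 2028-07-19
Step 2 - day of week:
  170 mod 7 = 2
  Monday + 2 days -> Wednesday
Result: Wednesday (2028-07-19)

Wednesday


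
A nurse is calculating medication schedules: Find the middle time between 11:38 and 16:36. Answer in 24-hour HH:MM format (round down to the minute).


Start time: 11:38 = 698 minutes from midnight
End time: 16:36 = 996 minutes from midnight
Sum: 698 + 996 = 1694
Midpoint: 1694 / 2 = 847 minutes
Convert: 847 / 60 = 14 hours, 7 minutes
Result: 14:07

14:07


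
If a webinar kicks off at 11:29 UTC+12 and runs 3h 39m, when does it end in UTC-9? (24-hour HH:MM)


Start: 11:29 in UTC+12
Step 1 - add duration:
  minutes: 29 + 39 = 68 (carry 1h)
  hours: 11 + 3 + 1 = 15
  end in UTC+12: 15:08
Step 2 - convert UTC+12 -> UTC-9:
  offset difference: -9 - (12) = -21 hours
  15 + (-21) = -6 -> mod 24 = 18
Result: 18:08 in UTC-9

18:08


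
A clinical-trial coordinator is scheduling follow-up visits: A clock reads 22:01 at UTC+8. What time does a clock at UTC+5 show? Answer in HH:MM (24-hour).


Local time: 22:01 at UTC+8 (offset 8h)
Target zone: UTC+5 (offset 5h)
Difference: 5 - (8) = -3 hours
Calculation: 22 + (-3) = 19
Result: 19:01

19:01


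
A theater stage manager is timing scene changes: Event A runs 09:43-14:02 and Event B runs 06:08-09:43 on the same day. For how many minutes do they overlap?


Interval A: [583, 842] minutes from midnight
Interval B: [368, 583] minutes from midnight
Overlap start = max(583, 368) = 583
Overlap end = min(842, 583) = 583
End <= start, so the intervals do not overlap: 0 minutes

0


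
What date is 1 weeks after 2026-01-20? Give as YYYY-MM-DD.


Start: 2026-01-20
Weeks to add: 1
Convert to days: 1 x 7 = 7 days
Add 7 days to 2026-01-20
Result: 2026-01-27

2026-01-27


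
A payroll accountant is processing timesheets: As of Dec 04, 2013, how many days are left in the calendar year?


Start: December 04, 2013
End: December 31, 2013
Days left in December: 27
Total: 27 days

27


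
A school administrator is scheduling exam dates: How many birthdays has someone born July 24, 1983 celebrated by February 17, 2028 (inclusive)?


Birth: 1983-07-24
Reference: 2028-02-17
Year difference: 2028 - 1983 = 45
Has birthday (07-24) occurred by 02-17? No
Birthday not yet reached this year -> subtract 1
Age in full years: 44

44


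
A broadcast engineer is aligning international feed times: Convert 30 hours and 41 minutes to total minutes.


Hours: 30
Minutes: 41
Convert hours to minutes: 30 x 60 = 1800
Add remaining minutes: 1800 + 41 = 1841

1841


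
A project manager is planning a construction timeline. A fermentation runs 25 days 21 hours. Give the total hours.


Days: 25
Extra hours: 21
Hours per day: 24
Days to hours: 25 x 24 = 600
Total: 600 + 21 = 621

621


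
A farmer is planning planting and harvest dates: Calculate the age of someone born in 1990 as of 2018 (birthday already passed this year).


Birth year: 1990
Current year: 2018
Age = current year - birth year
Age = 2018 - 1990 = 28

28


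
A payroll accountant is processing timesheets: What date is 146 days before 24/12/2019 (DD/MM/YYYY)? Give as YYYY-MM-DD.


Start: 2019-12-24
Subtracting 146 days
Days already passed in December: 24
After going back through December: 122 more days to subtract
November 2019: 30 days, 92 remaining
October 2019: 31 days, 61 remaining
September 2019: 30 days, 31 remaining
August 2019 has 31 days, need 31
Result: 2019-07-31

2019-07-31


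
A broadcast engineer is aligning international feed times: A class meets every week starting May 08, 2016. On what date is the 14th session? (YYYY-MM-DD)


First occurrence: 2016-05-08 (occurrence 1)
Each occurrence is 7 days after the previous.
Occurrence 14 is 13 weeks after the first.
13 weeks = 91 days
2016-05-08 + 91 days = 2016-08-07

2016-08-07


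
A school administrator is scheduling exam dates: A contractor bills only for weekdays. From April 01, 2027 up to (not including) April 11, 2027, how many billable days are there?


Start: 2027-04-01 (Thursday)
End (exclusive): 2027-04-11 (Sunday)
Total calendar days: 10
Full weeks: 10 // 7 = 1 -> 5 weekdays
Remaining 3 days starting on Thursday:
  Thu(w), Fri(w), Sat(-) -> 2 weekdays
Total business days: 5 + 2 = 7

7


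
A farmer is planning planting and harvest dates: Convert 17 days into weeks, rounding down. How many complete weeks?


Total days: 17
Days per week: 7
Division: 17 / 7 = 2 remainder 3
Complete weeks: 2
Remaining days: 3

2


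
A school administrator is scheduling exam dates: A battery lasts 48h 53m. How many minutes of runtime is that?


Hours: 48
Extra minutes: 53
Minutes per hour: 60
Hours to minutes: 48 x 60 = 2880
Total: 2880 + 53 = 2933

2933


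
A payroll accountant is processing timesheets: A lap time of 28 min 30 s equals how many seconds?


Minutes: 28
Seconds: 30
Convert minutes to seconds: 28 x 60 = 1680
Add remaining seconds: 1680 + 30 = 1710

1710


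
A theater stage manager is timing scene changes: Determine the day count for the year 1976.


Year: 1976
Check leap year rules:
Divisible by 4? Yes
Divisible by 100? No
1976 is a leap year
Days: 366

366


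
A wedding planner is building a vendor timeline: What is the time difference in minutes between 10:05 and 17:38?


Start time: 10:05 = 605 minutes from midnight
End time: 17:38 = 1058 minutes from midnight
Difference: 1058 - 605 = 453 minutes
That is 7 hours and 33 minutes

453


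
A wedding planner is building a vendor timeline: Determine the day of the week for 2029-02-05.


Date: 2029-02-05
January 1, 2029 is a Monday
Day of year: 36
Offset from Jan 1: 35 days
35 mod 7 = 0
Result: Monday

Monday


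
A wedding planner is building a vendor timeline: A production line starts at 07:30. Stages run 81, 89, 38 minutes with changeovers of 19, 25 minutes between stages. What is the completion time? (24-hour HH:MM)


Start: 07:30 = 450 min from midnight
  after task 1 (81 min): 08:51
  after break (19 min): 09:10
  after task 2 (89 min): 10:39
  after break (25 min): 11:04
  after task 3 (38 min): 11:42
Total elapsed: 252 minutes
End time: 11:42

11:42


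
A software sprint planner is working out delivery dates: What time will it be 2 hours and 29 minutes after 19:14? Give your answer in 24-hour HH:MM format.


Start time: 19:14
Adding: 2 hours 29 minutes
Minutes: 14 + 29 = 43
Hours: 19 + 2 + 0 = 21
Result: 21:43

21:43


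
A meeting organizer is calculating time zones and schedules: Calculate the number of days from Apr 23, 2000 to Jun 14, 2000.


Start date: 2000-04-23
End date: 2000-06-14
Apr 2000: +8 days
May 2000: +31 days
Jun 2000: +13 days
Total: 52 days

52


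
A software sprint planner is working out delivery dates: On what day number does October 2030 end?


Month: October
Year: 2030
October is a 31-day month
Total: 31 days

31


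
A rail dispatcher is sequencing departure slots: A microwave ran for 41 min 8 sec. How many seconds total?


Minutes: 41
Extra seconds: 8
Seconds per minute: 60
Minutes to seconds: 41 x 60 = 2460
Total: 2460 + 8 = 2468

2468


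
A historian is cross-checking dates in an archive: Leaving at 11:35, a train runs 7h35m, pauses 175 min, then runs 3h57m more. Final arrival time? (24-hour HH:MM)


Depart: 11:35
Leg 1: +455 min -> 19:10
Layover: +175 min -> 22:05
Leg 2: +237 min -> 02:02
Total travel: 867 minutes = 14h 27m
Arrival: 02:02

02:02


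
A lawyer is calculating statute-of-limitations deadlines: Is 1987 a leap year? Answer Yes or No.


Year: 1987
Divisible by 4? 1987 / 4 = 496.75 -> No
Not divisible by 4, so NOT a leap year

No


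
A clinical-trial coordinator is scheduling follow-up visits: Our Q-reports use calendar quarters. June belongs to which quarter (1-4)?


Month: June (month 6)
Q1: January-March (months 1-3)
Q2: April-June (months 4-6)
Q3: July-September (months 7-9)
Q4: October-December (months 10-12)
Month 6 falls in Q2

2


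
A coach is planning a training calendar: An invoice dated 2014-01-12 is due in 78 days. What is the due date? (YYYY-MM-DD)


Start: 2014-01-12
Adding 78 days
Days remaining in January: 19
After January: 59 days still to add
February 2014: 28 days, 31 remaining
March 2014 has 31 days, need 31
Result: 2014-03-31

2014-03-31


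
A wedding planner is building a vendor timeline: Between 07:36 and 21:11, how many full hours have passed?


Start: 07:36
End: 21:11
Hour difference: 21 - 7 = 14 hours
Minute difference: 11 - 36 = -25 minutes
Total minutes: 815
Complete hours: 815 / 60 = 13 (remainder 35)

13


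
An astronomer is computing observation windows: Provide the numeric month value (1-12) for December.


Calendar month order:
11. November
12. December <--
December is month number 12

12


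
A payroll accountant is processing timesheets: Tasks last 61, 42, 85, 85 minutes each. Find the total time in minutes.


Durations: 61, 42, 85, 85
Running sum: 61
+ 42 = 103
+ 85 = 188
+ 85 = 273
Total duration: 273 minutes
That is 4 hours and 33 minutes

273


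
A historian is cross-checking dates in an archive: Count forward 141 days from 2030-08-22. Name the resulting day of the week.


Start: 2030-08-22 (Thursday)
Step 1 - find target date: add 141 days
  2030-08-22 + 141 days = 2031-01-10
Step 2 - day of week:
  141 mod 7 = 1
  Thursday + 1 days -> Friday
Result: Friday (2031-01-10)

Friday


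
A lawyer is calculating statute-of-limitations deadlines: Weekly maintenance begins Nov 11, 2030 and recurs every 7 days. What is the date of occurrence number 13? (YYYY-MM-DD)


First occurrence: 2030-11-11 (occurrence 1)
Each occurrence is 7 days after the previous.
Occurrence 13 is 12 weeks after the first.
12 weeks = 84 days
2030-11-11 + 84 days = 2031-02-03

2031-02-03


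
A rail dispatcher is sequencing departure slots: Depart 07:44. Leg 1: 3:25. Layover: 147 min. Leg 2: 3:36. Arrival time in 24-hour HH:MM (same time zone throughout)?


Depart: 07:44
Leg 1: +205 min -> 11:09
Layover: +147 min -> 13:36
Leg 2: +216 min -> 17:12
Total travel: 568 minutes = 9h 28m
Arrival: 17:12

17:12


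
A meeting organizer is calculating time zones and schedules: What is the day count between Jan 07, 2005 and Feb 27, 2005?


Start date: 2005-01-07
End date: 2005-02-27
Jan 2005: +25 days
Feb 2005: +26 days
Total: 51 days

51


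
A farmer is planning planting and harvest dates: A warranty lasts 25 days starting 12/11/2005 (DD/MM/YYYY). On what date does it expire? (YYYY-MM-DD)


Start: 2005-11-12
Adding 25 days
Days remaining in November: 18
After November: 7 days still to add
December 2005 has 31 days, need 7
Result: 2005-12-07

2005-12-07


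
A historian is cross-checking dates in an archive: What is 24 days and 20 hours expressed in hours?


Days: 24
Extra hours: 20
Hours per day: 24
Days to hours: 24 x 24 = 576
Total: 576 + 20 = 596

596


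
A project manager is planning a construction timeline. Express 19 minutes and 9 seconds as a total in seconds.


Minutes: 19
Seconds: 9
Convert minutes to seconds: 19 x 60 = 1140
Add remaining seconds: 1140 + 9 = 1149

1149


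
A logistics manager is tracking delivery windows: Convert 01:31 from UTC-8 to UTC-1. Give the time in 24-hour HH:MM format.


Local time: 01:31 at UTC-8 (offset -8h)
Target zone: UTC-1 (offset -1h)
Difference: -1 - (-8) = 7 hours
Calculation: 1 + (7) = 8
Result: 08:31

08:31


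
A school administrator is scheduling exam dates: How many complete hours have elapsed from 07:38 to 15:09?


Start: 07:38
End: 15:09
Hour difference: 15 - 7 = 8 hours
Minute difference: 9 - 38 = -29 minutes
Total minutes: 451
Complete hours: 451 / 60 = 7 (remainder 31)

7


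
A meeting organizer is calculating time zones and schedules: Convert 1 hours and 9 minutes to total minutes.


Hours: 1
Minutes: 9
Convert hours to minutes: 1 x 60 = 60
Add remaining minutes: 60 + 9 = 69

69


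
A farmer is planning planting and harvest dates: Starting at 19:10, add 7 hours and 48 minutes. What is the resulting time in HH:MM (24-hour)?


Start time: 19:10
Adding: 7 hours 48 minutes
Minutes: 10 + 48 = 58
Hours: 19 + 7 + 0 = 26
Hour wraparound: 26 mod 24 = 2
Result: 02:58

02:58


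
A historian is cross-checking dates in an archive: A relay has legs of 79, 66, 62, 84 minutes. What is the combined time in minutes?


Durations: 79, 66, 62, 84
Running sum: 79
+ 66 = 145
+ 62 = 207
+ 84 = 291
Total duration: 291 minutes
That is 4 hours and 51 minutes

291


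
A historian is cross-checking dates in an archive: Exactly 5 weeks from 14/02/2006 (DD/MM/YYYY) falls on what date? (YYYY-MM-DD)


Start: 2006-02-14
Weeks to add: 5
Convert to days: 5 x 7 = 35 days
Add 35 days to 2006-02-14
Result: 2006-03-21

2006-03-21


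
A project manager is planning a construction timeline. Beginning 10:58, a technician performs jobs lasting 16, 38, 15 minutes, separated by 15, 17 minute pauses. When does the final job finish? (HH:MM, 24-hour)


Start: 10:58 = 658 min from midnight
  after task 1 (16 min): 11:14
  after break (15 min): 11:29
  after task 2 (38 min): 12:07
  after break (17 min): 12:24
  after task 3 (15 min): 12:39
Total elapsed: 101 minutes
End time: 12:39

12:39


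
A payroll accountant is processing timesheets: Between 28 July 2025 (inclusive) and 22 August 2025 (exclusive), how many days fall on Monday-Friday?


Start: 2025-07-28 (Monday)
End (exclusive): 2025-08-22 (Friday)
Total calendar days: 25
Full weeks: 25 // 7 = 3 -> 15 weekdays
Remaining 4 days starting on Monday:
  Mon(w), Tue(w), Wed(w), Thu(w) -> 4 weekdays
Total business days: 15 + 4 = 19

19


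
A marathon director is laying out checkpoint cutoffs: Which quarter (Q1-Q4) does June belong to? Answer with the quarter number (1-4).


Month: June (month 6)
Q1: January-March (months 1-3)
Q2: April-June (months 4-6)
Q3: July-September (months 7-9)
Q4: October-December (months 10-12)
Month 6 falls in Q2

2


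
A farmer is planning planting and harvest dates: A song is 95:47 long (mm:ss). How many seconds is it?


Minutes: 95
Extra seconds: 47
Seconds per minute: 60
Minutes to seconds: 95 x 60 = 5700
Total: 5700 + 47 = 5747

5747


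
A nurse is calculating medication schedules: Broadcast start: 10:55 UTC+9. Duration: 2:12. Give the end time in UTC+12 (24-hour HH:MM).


Start: 10:55 in UTC+9
Step 1 - add duration:
  minutes: 55 + 12 = 67 (carry 1h)
  hours: 10 + 2 + 1 = 13
  end in UTC+9: 13:07
Step 2 - convert UTC+9 -> UTC+12:
  offset difference: 12 - (9) = 3 hours
  13 + (3) = 16 -> mod 24 = 16
Result: 16:07 in UTC+12

16:07


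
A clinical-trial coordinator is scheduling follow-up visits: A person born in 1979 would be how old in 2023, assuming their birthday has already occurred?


Birth year: 1979
Current year: 2023
Age = current year - birth year
Age = 2023 - 1979 = 44

44


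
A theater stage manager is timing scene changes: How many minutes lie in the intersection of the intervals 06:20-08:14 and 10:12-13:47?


Interval A: [380, 494] minutes from midnight
Interval B: [612, 827] minutes from midnight
Overlap start = max(380, 612) = 612
Overlap end = min(494, 827) = 494
End <= start, so the intervals do not overlap: 0 minutes

0


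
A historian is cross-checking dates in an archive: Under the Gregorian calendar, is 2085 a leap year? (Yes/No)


Year: 2085
Divisible by 4? 2085 / 4 = 521.25 -> No
Not divisible by 4, so NOT a leap year

No


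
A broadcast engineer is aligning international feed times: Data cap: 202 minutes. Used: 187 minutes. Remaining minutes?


Total budget: 202 minutes
Time used: 187 minutes
Remaining: 202 - 187 = 15 minutes
Percent used: 92.6%
Percent remaining: 7.4%

15


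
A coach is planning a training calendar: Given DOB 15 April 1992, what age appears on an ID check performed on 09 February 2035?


Birth: 1992-04-15
Reference: 2035-02-09
Year difference: 2035 - 1992 = 43
Has birthday (04-15) occurred by 02-09? No
Birthday not yet reached this year -> subtract 1
Age in full years: 42

42


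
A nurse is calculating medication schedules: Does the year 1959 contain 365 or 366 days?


Year: 1959
Check leap year rules:
Divisible by 4? No
1959 is not a leap year
Days: 365

365


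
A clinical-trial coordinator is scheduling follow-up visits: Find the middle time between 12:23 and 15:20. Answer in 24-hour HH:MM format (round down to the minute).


Start time: 12:23 = 743 minutes from midnight
End time: 15:20 = 920 minutes from midnight
Sum: 743 + 920 = 1663
Midpoint: 1663 / 2 = 831 minutes
Convert: 831 / 60 = 13 hours, 51 minutes
Result: 13:51

13:51


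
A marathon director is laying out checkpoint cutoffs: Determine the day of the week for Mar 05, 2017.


Date: 2017-03-05
January 1, 2017 is a Sunday
Day of year: 64
Offset from Jan 1: 63 days
63 mod 7 = 0
Result: Sunday

Sunday


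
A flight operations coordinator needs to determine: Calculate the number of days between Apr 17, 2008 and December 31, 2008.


Start: April 17, 2008
End: December 31, 2008
Days left in April: 13
May: 31
June: 30
July: 31
August: 31
... plus remaining months
Sum of remaining months: 245
Total: 13 + 245 = 258

258


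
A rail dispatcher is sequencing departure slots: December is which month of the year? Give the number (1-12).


Calendar month order:
11. November
12. December <--
December is month number 12

12


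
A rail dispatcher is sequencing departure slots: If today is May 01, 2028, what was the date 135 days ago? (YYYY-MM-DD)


Start: 2028-05-01
Subtracting 135 days
Days already passed in May: 1
After going back through May: 134 more days to subtract
April 2028: 30 days, 104 remaining
March 2028: 31 days, 73 remaining
February 2028: 29 days, 44 remaining
January 2028: 31 days, 13 remaining
Result: 2027-12-18

2027-12-18


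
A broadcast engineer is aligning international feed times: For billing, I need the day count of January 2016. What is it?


Month: January
Year: 2016
January is a 31-day month
Total: 31 days

31


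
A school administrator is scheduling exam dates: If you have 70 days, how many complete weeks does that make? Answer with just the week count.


Total days: 70
Days per week: 7
Division: 70 / 7 = 10 remainder 0
Complete weeks: 10
Remaining days: 0

10


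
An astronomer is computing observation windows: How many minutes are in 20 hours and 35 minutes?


Hours: 20
Extra minutes: 35
Minutes per hour: 60
Hours to minutes: 20 x 60 = 1200
Total: 1200 + 35 = 1235

1235


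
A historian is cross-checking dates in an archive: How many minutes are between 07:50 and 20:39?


Start time: 07:50 = 470 minutes from midnight
End time: 20:39 = 1239 minutes from midnight
Difference: 1239 - 470 = 769 minutes
That is 12 hours and 49 minutes

769


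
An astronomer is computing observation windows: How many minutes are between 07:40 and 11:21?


Start time: 07:40 = 460 minutes from midnight
End time: 11:21 = 681 minutes from midnight
Difference: 681 - 460 = 221 minutes
That is 3 hours and 41 minutes

221


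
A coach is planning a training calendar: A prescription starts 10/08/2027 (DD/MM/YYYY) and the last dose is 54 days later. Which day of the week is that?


Start: 2027-08-10 (Tuesday)
Step 1 - find target date: add 54 days
  2027-08-10 + 54 days = 2027-10-03
Step 2 - day of week:
  54 mod 7 = 5
  Tuesday + 5 days -> Sunday
Result: Sunday (2027-10-03)

Sunday


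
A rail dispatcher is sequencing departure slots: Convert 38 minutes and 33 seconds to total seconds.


Minutes: 38
Extra seconds: 33
Seconds per minute: 60
Minutes to seconds: 38 x 60 = 2280
Total: 2280 + 33 = 2313

2313


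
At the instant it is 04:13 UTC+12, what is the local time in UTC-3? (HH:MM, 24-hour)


Local time: 04:13 at UTC+12 (offset 12h)
Target zone: UTC-3 (offset -3h)
Difference: -3 - (12) = -15 hours
Calculation: 4 + (-15) = -11
Wraparound: (-11) mod 24 = 13
Result: 13:13

13:13


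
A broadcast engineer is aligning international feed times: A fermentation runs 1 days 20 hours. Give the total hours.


Days: 1
Extra hours: 20
Hours per day: 24
Days to hours: 1 x 24 = 24
Total: 24 + 20 = 44

44


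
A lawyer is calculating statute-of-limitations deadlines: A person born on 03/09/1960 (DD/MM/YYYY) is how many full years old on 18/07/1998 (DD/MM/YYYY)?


Birth: 1960-09-03
Reference: 1998-07-18
Year difference: 1998 - 1960 = 38
Has birthday (09-03) occurred by 07-18? No
Birthday not yet reached this year -> subtract 1
Age in full years: 37

37


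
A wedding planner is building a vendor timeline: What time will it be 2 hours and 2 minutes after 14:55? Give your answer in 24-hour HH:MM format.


Start time: 14:55
Adding: 2 hours 2 minutes
Minutes: 55 + 2 = 57
Hours: 14 + 2 + 0 = 16
Result: 16:57

16:57


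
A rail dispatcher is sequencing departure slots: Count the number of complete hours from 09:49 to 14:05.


Start: 09:49
End: 14:05
Hour difference: 14 - 9 = 5 hours
Minute difference: 5 - 49 = -44 minutes
Total minutes: 256
Complete hours: 256 / 60 = 4 (remainder 16)

4


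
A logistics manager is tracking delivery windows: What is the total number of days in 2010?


Year: 2010
Check leap year rules:
Divisible by 4? No
2010 is not a leap year
Days: 365

365


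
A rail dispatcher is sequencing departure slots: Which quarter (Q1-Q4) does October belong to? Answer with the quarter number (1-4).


Month: October (month 10)
Q1: January-March (months 1-3)
Q2: April-June (months 4-6)
Q3: July-September (months 7-9)
Q4: October-December (months 10-12)
Month 10 falls in Q4

4


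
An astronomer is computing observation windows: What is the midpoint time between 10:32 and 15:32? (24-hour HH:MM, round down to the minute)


Start time: 10:32 = 632 minutes from midnight
End time: 15:32 = 932 minutes from midnight
Sum: 632 + 932 = 1564
Midpoint: 1564 / 2 = 782 minutes
Convert: 782 / 60 = 13 hours, 2 minutes
Result: 13:02

13:02


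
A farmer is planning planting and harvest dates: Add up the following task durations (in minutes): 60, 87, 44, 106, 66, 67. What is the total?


Durations: 60, 87, 44, 106, 66, 67
Running sum: 60
+ 87 = 147
+ 44 = 191
+ 106 = 297
+ 66 = 363
+ 67 = 430
Total duration: 430 minutes
That is 7 hours and 10 minutes

430


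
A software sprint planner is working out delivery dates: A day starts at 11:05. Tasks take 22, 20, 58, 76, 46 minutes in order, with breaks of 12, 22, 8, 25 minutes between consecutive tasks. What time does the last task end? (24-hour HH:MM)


Start: 11:05 = 665 min from midnight
  after task 1 (22 min): 11:27
  after break (12 min): 11:39
  after task 2 (20 min): 11:59
  after break (22 min): 12:21
  after task 3 (58 min): 13:19
  after break (8 min): 13:27
  after task 4 (76 min): 14:43
  after break (25 min): 15:08
  after task 5 (46 min): 15:54
Total elapsed: 289 minutes
End time: 15:54

15:54


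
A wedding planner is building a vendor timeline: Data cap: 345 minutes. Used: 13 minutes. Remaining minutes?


Total budget: 345 minutes
Time used: 13 minutes
Remaining: 345 - 13 = 332 minutes
Percent used: 3.8%
Percent remaining: 96.2%

332


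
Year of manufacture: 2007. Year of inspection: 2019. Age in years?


Birth year: 2007
Current year: 2019
Age = current year - birth year
Age = 2019 - 2007 = 12

12


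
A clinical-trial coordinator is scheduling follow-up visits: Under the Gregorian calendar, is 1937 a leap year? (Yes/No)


Year: 1937
Divisible by 4? 1937 / 4 = 484.25 -> No
Not divisible by 4, so NOT a leap year

No


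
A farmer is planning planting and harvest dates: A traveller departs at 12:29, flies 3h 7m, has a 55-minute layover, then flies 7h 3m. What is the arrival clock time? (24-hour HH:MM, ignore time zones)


Depart: 12:29
Leg 1: +187 min -> 15:36
Layover: +55 min -> 16:31
Leg 2: +423 min -> 23:34
Total travel: 665 minutes = 11h 5m
Arrival: 23:34

23:34


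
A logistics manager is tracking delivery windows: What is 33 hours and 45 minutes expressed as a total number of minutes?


Hours: 33
Minutes: 45
Convert hours to minutes: 33 x 60 = 1980
Add remaining minutes: 1980 + 45 = 2025

2025


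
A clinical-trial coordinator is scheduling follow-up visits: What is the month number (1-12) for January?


Calendar month order:
1. January <--
2. February
January is month number 1

1


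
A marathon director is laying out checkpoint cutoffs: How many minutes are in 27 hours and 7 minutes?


Hours: 27
Extra minutes: 7
Minutes per hour: 60
Hours to minutes: 27 x 60 = 1620
Total: 1620 + 7 = 1627

1627


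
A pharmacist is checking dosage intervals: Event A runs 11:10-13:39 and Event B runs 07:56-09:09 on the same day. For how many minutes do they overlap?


Interval A: [670, 819] minutes from midnight
Interval B: [476, 549] minutes from midnight
Overlap start = max(670, 476) = 670
Overlap end = min(819, 549) = 549
End <= start, so the intervals do not overlap: 0 minutes

0


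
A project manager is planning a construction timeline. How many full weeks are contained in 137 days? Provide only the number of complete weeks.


Total days: 137
Days per week: 7
Division: 137 / 7 = 19 remainder 4
Complete weeks: 19
Remaining days: 4

19


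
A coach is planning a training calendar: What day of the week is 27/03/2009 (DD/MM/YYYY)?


Date: 2009-03-27
January 1, 2009 is a Thursday
Day of year: 86
Offset from Jan 1: 85 days
85 mod 7 = 1
Result: Friday

Friday


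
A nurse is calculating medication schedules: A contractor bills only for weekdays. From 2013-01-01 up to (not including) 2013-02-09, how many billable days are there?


Start: 2013-01-01 (Tuesday)
End (exclusive): 2013-02-09 (Saturday)
Total calendar days: 39
Full weeks: 39 // 7 = 5 -> 25 weekdays
Remaining 4 days starting on Tuesday:
  Tue(w), Wed(w), Thu(w), Fri(w) -> 4 weekdays
Total business days: 25 + 4 = 29

29


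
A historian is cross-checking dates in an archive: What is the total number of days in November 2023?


Month: November
Year: 2023
November is a 30-day month
Total: 30 days

30


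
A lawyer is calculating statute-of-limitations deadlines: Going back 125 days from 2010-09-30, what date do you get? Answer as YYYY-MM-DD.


Start: 2010-09-30
Subtracting 125 days
Days already passed in September: 30
After going back through September: 95 more days to subtract
August 2010: 31 days, 64 remaining
July 2010: 31 days, 33 remaining
June 2010: 30 days, 3 remaining
May 2010 has 31 days, need 3
Result: 2010-05-28

2010-05-28


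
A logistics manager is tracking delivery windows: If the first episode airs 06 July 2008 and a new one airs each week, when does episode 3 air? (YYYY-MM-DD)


First occurrence: 2008-07-06 (occurrence 1)
Each occurrence is 7 days after the previous.
Occurrence 3 is 2 weeks after the first.
2 weeks = 14 days
2008-07-06 + 14 days = 2008-07-20

2008-07-20


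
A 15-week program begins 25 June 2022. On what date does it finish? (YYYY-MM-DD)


Start: 2022-06-25
Weeks to add: 15
Convert to days: 15 x 7 = 105 days
Add 105 days to 2022-06-25
Result: 2022-10-08

2022-10-08


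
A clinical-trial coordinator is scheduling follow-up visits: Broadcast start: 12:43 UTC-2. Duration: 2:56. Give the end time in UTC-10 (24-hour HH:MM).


Start: 12:43 in UTC-2
Step 1 - add duration:
  minutes: 43 + 56 = 99 (carry 1h)
  hours: 12 + 2 + 1 = 15
  end in UTC-2: 15:39
Step 2 - convert UTC-2 -> UTC-10:
  offset difference: -10 - (-2) = -8 hours
  15 + (-8) = 7 -> mod 24 = 7
Result: 07:39 in UTC-10

07:39


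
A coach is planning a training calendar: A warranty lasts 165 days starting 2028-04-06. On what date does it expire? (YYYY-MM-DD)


Start: 2028-04-06
Adding 165 days
Days remaining in April: 24
After April: 141 days still to add
May 2028: 31 days, 110 remaining
June 2028: 30 days, 80 remaining
July 2028: 31 days, 49 remaining
August 2028: 31 days, 18 remaining
Result: 2028-09-18

2028-09-18


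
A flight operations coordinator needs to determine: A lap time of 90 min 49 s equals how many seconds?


Minutes: 90
Seconds: 49
Convert minutes to seconds: 90 x 60 = 5400
Add remaining seconds: 5400 + 49 = 5449

5449


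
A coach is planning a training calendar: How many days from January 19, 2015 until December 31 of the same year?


Start: January 19, 2015
End: December 31, 2015
Days left in January: 12
February: 28
March: 31
April: 30
May: 31
... plus remaining months
Sum of remaining months: 334
Total: 12 + 334 = 346

346


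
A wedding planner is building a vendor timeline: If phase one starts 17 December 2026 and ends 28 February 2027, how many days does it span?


Start date: 2026-12-17
End date: 2027-02-28
Dec 2026: +15 days
Jan 2027: +31 days
Feb 2027: +27 days
Total: 73 days

73


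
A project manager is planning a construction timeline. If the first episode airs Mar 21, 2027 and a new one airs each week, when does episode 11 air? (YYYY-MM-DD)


First occurrence: 2027-03-21 (occurrence 1)
Each occurrence is 7 days after the previous.
Occurrence 11 is 10 weeks after the first.
10 weeks = 70 days
2027-03-21 + 70 days = 2027-05-30

2027-05-30


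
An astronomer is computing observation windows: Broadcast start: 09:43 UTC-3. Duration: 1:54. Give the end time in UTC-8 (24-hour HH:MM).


Start: 09:43 in UTC-3
Step 1 - add duration:
  minutes: 43 + 54 = 97 (carry 1h)
  hours: 9 + 1 + 1 = 11
  end in UTC-3: 11:37
Step 2 - convert UTC-3 -> UTC-8:
  offset difference: -8 - (-3) = -5 hours
  11 + (-5) = 6 -> mod 24 = 6
Result: 06:37 in UTC-8

06:37


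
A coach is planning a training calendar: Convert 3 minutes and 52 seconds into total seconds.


Minutes: 3
Seconds: 52
Convert minutes to seconds: 3 x 60 = 180
Add remaining seconds: 180 + 52 = 232

232


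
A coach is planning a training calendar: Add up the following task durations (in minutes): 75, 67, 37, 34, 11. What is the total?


Durations: 75, 67, 37, 34, 11
Running sum: 75
+ 67 = 142
+ 37 = 179
+ 34 = 213
+ 11 = 224
Total duration: 224 minutes
That is 3 hours and 44 minutes

224


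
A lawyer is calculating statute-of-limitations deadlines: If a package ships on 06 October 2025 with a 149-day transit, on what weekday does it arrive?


Start: 2025-10-06 (Monday)
Step 1 - find target date: add 149 days
  2025-10-06 + 149 days = 2026-03-04
Step 2 - day of week:
  149 mod 7 = 2
  Monday + 2 days -> Wednesday
Result: Wednesday (2026-03-04)

Wednesday


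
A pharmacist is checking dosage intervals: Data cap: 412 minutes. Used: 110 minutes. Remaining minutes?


Total budget: 412 minutes
Time used: 110 minutes
Remaining: 412 - 110 = 302 minutes
Percent used: 26.7%
Percent remaining: 73.3%

302


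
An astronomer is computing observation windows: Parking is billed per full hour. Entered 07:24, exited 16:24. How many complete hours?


Start: 07:24
End: 16:24
Hour difference: 16 - 7 = 9 hours
Minute difference: 24 - 24 = 0 minutes
Total minutes: 540
Complete hours: 540 / 60 = 9 (remainder 0)

9
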